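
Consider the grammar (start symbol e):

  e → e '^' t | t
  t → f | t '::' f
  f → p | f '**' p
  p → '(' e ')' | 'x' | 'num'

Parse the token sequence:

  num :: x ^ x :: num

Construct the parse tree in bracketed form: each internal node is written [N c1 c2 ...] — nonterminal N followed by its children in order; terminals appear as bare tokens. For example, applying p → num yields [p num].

e
e ^ t
t ^ t
t :: f ^ t
f :: f ^ t
p :: f ^ t
num :: f ^ t
num :: p ^ t
num :: x ^ t
num :: x ^ t :: f
num :: x ^ f :: f
num :: x ^ p :: f
num :: x ^ x :: f
num :: x ^ x :: p
num :: x ^ x :: num

[e [e [t [t [f [p num]]] :: [f [p x]]]] ^ [t [t [f [p x]]] :: [f [p num]]]]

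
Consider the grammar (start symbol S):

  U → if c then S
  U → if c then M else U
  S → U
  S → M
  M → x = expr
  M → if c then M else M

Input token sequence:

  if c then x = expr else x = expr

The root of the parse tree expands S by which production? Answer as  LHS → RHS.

[S [M if c then [M x = expr] else [M x = expr]]]

S → M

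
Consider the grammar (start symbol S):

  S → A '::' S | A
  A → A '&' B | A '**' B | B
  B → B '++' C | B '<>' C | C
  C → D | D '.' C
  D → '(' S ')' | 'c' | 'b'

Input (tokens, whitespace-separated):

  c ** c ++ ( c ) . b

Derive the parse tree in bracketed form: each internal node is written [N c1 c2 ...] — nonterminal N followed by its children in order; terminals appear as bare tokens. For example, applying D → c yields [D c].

[S [A [A [B [C [D c]]]] ** [B [B [C [D c]]] ++ [C [D ( [S [A [B [C [D c]]]]] )] . [C [D b]]]]]]

S
A
A ** B
B ** B
C ** B
D ** B
c ** B
c ** B ++ C
c ** C ++ C
c ** D ++ C
c ** c ++ C
c ** c ++ D . C
c ** c ++ ( S ) . C
c ** c ++ ( A ) . C
c ** c ++ ( B ) . C
c ** c ++ ( C ) . C
c ** c ++ ( D ) . C
c ** c ++ ( c ) . C
c ** c ++ ( c ) . D
c ** c ++ ( c ) . b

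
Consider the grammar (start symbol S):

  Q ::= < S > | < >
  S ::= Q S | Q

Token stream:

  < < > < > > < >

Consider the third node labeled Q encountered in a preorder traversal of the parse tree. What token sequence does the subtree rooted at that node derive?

< >

[S [Q < [S [Q < >] [S [Q < >]]] >] [S [Q < >]]]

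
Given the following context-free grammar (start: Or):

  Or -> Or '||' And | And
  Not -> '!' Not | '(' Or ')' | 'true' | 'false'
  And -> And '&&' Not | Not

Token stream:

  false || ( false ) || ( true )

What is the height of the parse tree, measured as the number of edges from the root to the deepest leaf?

[Or [Or [Or [And [Not false]]] || [And [Not ( [Or [And [Not false]]] )]]] || [And [Not ( [Or [And [Not true]]] )]]]

7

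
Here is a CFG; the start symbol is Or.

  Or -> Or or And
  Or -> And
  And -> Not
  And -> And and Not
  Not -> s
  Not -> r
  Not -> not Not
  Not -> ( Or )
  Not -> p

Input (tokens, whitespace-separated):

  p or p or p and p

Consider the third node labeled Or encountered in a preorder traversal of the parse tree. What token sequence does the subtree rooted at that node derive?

[Or [Or [Or [And [Not p]]] or [And [Not p]]] or [And [And [Not p]] and [Not p]]]

p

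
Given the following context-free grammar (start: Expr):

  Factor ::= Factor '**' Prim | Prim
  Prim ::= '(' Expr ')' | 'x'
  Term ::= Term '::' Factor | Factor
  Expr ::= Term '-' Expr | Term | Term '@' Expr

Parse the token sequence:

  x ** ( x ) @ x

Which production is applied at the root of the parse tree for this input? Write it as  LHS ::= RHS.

[Expr [Term [Factor [Factor [Prim x]] ** [Prim ( [Expr [Term [Factor [Prim x]]]] )]]] @ [Expr [Term [Factor [Prim x]]]]]

Expr ::= Term '@' Expr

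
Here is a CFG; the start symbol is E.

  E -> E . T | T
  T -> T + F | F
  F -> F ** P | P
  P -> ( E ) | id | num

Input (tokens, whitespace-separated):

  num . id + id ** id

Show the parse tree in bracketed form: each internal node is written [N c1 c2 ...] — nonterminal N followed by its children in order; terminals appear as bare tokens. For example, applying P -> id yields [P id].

E
E . T
T . T
F . T
P . T
num . T
num . T + F
num . F + F
num . P + F
num . id + F
num . id + F ** P
num . id + P ** P
num . id + id ** P
num . id + id ** id

[E [E [T [F [P num]]]] . [T [T [F [P id]]] + [F [F [P id]] ** [P id]]]]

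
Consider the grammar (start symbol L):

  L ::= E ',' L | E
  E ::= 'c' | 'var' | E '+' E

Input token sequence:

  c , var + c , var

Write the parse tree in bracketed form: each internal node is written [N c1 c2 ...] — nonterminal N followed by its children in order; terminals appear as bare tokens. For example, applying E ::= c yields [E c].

L
E , L
c , L
c , E , L
c , E + E , L
c , var + E , L
c , var + c , L
c , var + c , E
c , var + c , var

[L [E c] , [L [E [E var] + [E c]] , [L [E var]]]]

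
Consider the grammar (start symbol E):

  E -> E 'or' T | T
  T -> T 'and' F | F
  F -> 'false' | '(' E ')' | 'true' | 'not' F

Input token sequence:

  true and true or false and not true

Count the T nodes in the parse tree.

[E [E [T [T [F true]] and [F true]]] or [T [T [F false]] and [F not [F true]]]]

4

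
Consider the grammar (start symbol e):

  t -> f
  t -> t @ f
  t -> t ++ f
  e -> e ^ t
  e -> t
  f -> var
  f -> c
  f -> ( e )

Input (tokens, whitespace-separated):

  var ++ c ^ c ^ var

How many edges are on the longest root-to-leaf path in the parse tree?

6

[e [e [e [t [t [f var]] ++ [f c]]] ^ [t [f c]]] ^ [t [f var]]]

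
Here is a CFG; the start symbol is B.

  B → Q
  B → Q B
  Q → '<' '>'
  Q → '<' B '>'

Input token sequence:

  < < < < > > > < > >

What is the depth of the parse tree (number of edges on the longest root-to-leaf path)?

8

[B [Q < [B [Q < [B [Q < [B [Q < >]] >]] >] [B [Q < >]]] >]]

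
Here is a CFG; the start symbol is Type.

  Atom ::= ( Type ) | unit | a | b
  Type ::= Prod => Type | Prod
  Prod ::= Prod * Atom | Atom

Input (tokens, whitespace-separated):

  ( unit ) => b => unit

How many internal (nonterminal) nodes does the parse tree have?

12

[Type [Prod [Atom ( [Type [Prod [Atom unit]]] )]] => [Type [Prod [Atom b]] => [Type [Prod [Atom unit]]]]]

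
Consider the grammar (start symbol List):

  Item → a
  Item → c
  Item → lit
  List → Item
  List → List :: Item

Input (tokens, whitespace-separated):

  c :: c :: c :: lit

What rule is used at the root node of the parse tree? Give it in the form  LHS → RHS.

List → List :: Item

[List [List [List [List [Item c]] :: [Item c]] :: [Item c]] :: [Item lit]]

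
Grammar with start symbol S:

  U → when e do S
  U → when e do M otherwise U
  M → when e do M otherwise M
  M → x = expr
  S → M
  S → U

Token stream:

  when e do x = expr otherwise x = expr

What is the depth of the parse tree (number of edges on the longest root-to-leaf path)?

3

[S [M when e do [M x = expr] otherwise [M x = expr]]]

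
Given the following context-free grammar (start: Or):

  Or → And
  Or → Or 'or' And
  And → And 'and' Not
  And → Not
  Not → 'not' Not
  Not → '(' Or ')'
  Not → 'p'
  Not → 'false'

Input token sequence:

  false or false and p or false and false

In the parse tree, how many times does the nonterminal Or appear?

[Or [Or [Or [And [Not false]]] or [And [And [Not false]] and [Not p]]] or [And [And [Not false]] and [Not false]]]

3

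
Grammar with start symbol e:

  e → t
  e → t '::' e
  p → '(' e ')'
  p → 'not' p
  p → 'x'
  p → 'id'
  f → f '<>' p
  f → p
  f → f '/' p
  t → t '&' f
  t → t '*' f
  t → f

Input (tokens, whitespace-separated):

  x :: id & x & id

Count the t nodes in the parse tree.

[e [t [f [p x]]] :: [e [t [t [t [f [p id]]] & [f [p x]]] & [f [p id]]]]]

4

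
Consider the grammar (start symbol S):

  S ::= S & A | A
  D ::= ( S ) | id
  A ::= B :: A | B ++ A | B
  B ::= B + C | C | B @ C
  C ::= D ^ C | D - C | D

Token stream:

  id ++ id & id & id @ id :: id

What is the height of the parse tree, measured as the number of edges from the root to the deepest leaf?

8

[S [S [S [A [B [C [D id]]] ++ [A [B [C [D id]]]]]] & [A [B [C [D id]]]]] & [A [B [B [C [D id]]] @ [C [D id]]] :: [A [B [C [D id]]]]]]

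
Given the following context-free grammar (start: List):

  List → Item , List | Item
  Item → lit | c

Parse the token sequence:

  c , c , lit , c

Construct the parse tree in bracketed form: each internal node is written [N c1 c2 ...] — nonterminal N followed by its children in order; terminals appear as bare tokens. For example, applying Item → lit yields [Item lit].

List
Item , List
c , List
c , Item , List
c , c , List
c , c , Item , List
c , c , lit , List
c , c , lit , Item
c , c , lit , c

[List [Item c] , [List [Item c] , [List [Item lit] , [List [Item c]]]]]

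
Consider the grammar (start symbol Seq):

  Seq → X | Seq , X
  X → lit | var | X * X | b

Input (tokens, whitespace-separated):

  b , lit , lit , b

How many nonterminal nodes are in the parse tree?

[Seq [Seq [Seq [Seq [X b]] , [X lit]] , [X lit]] , [X b]]

8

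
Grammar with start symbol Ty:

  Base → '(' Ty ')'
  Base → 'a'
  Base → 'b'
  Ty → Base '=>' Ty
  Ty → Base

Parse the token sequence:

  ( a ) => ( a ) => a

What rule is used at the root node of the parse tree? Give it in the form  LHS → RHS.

[Ty [Base ( [Ty [Base a]] )] => [Ty [Base ( [Ty [Base a]] )] => [Ty [Base a]]]]

Ty → Base '=>' Ty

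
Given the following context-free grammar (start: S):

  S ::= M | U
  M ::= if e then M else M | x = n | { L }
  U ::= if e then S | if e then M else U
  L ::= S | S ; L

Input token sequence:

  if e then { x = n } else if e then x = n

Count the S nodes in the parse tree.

3

[S [U if e then [M { [L [S [M x = n]]] }] else [U if e then [S [M x = n]]]]]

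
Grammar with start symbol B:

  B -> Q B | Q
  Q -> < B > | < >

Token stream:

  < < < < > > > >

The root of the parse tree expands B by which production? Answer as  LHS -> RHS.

B -> Q

[B [Q < [B [Q < [B [Q < [B [Q < >]] >]] >]] >]]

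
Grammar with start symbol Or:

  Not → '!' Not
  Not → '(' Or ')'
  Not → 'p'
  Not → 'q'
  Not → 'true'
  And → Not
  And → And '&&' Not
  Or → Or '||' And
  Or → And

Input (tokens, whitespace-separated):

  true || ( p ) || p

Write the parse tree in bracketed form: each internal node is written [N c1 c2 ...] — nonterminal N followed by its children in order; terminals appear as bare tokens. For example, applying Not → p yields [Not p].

[Or [Or [Or [And [Not true]]] || [And [Not ( [Or [And [Not p]]] )]]] || [And [Not p]]]

Or
Or || And
Or || And || And
And || And || And
Not || And || And
true || And || And
true || Not || And
true || ( Or ) || And
true || ( And ) || And
true || ( Not ) || And
true || ( p ) || And
true || ( p ) || Not
true || ( p ) || p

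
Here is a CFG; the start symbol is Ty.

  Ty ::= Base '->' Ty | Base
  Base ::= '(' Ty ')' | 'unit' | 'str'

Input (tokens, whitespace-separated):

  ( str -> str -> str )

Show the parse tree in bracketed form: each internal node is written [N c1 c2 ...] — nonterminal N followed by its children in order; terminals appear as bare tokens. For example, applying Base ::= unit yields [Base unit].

[Ty [Base ( [Ty [Base str] -> [Ty [Base str] -> [Ty [Base str]]]] )]]

Ty
Base
( Ty )
( Base -> Ty )
( str -> Ty )
( str -> Base -> Ty )
( str -> str -> Ty )
( str -> str -> Base )
( str -> str -> str )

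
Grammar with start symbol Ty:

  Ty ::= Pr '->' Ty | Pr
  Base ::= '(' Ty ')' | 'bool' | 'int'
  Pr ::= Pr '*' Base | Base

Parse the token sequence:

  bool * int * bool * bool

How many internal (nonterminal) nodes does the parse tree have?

[Ty [Pr [Pr [Pr [Pr [Base bool]] * [Base int]] * [Base bool]] * [Base bool]]]

9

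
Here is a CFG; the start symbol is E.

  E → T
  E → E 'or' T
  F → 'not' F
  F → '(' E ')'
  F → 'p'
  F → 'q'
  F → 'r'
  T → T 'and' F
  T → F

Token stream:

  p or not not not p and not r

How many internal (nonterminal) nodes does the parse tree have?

12

[E [E [T [F p]]] or [T [T [F not [F not [F not [F p]]]]] and [F not [F r]]]]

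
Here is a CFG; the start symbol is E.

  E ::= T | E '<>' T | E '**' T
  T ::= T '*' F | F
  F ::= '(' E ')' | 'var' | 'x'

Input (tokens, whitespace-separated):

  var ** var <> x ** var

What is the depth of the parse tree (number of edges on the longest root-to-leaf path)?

6

[E [E [E [E [T [F var]]] ** [T [F var]]] <> [T [F x]]] ** [T [F var]]]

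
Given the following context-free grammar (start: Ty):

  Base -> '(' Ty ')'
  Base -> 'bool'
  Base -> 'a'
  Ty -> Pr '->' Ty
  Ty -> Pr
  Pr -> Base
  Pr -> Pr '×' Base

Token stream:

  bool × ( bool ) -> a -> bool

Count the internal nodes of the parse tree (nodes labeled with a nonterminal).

14

[Ty [Pr [Pr [Base bool]] × [Base ( [Ty [Pr [Base bool]]] )]] -> [Ty [Pr [Base a]] -> [Ty [Pr [Base bool]]]]]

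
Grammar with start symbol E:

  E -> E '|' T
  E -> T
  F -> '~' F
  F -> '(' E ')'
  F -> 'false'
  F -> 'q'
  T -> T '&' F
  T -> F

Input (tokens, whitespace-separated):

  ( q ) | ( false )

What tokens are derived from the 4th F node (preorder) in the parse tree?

false

[E [E [T [F ( [E [T [F q]]] )]]] | [T [F ( [E [T [F false]]] )]]]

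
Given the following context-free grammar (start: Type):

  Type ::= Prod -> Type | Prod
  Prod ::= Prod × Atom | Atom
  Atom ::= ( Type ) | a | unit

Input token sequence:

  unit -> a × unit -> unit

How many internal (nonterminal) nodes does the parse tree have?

11

[Type [Prod [Atom unit]] -> [Type [Prod [Prod [Atom a]] × [Atom unit]] -> [Type [Prod [Atom unit]]]]]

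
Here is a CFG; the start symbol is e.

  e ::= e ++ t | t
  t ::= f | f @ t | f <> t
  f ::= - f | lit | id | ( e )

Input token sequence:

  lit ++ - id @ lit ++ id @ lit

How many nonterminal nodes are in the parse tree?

[e [e [e [t [f lit]]] ++ [t [f - [f id]] @ [t [f lit]]]] ++ [t [f id] @ [t [f lit]]]]

14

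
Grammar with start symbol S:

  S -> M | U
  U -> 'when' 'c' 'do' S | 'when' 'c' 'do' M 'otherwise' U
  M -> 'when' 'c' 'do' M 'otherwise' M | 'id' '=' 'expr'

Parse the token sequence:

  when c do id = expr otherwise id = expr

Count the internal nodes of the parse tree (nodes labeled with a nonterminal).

4

[S [M when c do [M id = expr] otherwise [M id = expr]]]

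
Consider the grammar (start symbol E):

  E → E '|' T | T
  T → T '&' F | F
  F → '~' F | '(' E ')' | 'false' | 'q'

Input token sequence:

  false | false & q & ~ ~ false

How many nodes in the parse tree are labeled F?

6

[E [E [T [F false]]] | [T [T [T [F false]] & [F q]] & [F ~ [F ~ [F false]]]]]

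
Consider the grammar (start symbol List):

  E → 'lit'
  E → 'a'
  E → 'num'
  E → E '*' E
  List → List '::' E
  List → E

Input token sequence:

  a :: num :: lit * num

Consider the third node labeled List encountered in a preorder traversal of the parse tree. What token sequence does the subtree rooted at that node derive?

[List [List [List [E a]] :: [E num]] :: [E [E lit] * [E num]]]

a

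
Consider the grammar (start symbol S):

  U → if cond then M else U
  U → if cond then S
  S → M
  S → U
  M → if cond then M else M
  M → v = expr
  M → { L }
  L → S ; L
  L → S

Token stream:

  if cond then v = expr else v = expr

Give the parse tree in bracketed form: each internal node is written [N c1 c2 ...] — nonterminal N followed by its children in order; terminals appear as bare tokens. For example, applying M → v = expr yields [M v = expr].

[S [M if cond then [M v = expr] else [M v = expr]]]

S
M
if cond then M else M
if cond then v = expr else M
if cond then v = expr else v = expr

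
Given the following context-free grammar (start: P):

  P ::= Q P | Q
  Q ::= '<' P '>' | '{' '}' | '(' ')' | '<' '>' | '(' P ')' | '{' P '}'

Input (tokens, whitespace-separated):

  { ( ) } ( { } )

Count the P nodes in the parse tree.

4

[P [Q { [P [Q ( )]] }] [P [Q ( [P [Q { }]] )]]]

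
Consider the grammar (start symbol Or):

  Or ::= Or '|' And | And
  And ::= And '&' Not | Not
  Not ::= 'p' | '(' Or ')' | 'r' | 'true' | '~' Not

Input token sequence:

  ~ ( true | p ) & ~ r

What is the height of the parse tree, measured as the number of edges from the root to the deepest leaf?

[Or [And [And [Not ~ [Not ( [Or [Or [And [Not true]]] | [And [Not p]]] )]]] & [Not ~ [Not r]]]]

9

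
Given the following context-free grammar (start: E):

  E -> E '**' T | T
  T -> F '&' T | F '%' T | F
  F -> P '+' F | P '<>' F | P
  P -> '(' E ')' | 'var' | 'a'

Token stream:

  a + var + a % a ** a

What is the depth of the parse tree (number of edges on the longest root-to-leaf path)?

7

[E [E [T [F [P a] + [F [P var] + [F [P a]]]] % [T [F [P a]]]]] ** [T [F [P a]]]]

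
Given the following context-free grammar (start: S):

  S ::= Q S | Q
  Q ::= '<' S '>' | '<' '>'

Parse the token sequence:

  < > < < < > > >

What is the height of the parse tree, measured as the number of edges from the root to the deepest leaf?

7

[S [Q < >] [S [Q < [S [Q < [S [Q < >]] >]] >]]]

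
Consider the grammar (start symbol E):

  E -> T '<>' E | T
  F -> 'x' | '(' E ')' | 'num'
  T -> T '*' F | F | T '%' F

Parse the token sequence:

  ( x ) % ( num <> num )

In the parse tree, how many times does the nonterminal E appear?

[E [T [T [F ( [E [T [F x]]] )]] % [F ( [E [T [F num]] <> [E [T [F num]]]] )]]]

4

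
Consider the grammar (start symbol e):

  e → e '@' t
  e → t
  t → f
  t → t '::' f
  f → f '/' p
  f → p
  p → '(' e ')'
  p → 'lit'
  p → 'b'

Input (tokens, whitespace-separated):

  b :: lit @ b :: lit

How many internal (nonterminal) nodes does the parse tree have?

14

[e [e [t [t [f [p b]]] :: [f [p lit]]]] @ [t [t [f [p b]]] :: [f [p lit]]]]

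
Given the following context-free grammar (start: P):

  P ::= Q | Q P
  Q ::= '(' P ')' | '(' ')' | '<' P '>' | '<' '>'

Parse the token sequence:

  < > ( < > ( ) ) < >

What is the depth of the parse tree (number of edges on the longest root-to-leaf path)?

[P [Q < >] [P [Q ( [P [Q < >] [P [Q ( )]]] )] [P [Q < >]]]]

6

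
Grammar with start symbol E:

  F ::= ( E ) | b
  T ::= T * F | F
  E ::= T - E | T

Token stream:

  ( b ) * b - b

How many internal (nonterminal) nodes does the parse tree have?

11

[E [T [T [F ( [E [T [F b]]] )]] * [F b]] - [E [T [F b]]]]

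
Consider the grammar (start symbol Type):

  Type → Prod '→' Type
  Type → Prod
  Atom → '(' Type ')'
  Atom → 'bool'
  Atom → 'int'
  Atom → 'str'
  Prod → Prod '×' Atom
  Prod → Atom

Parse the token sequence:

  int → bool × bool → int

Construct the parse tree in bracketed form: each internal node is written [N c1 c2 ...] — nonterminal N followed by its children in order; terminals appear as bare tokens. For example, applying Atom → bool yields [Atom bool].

Type
Prod → Type
Atom → Type
int → Type
int → Prod → Type
int → Prod × Atom → Type
int → Atom × Atom → Type
int → bool × Atom → Type
int → bool × bool → Type
int → bool × bool → Prod
int → bool × bool → Atom
int → bool × bool → int

[Type [Prod [Atom int]] → [Type [Prod [Prod [Atom bool]] × [Atom bool]] → [Type [Prod [Atom int]]]]]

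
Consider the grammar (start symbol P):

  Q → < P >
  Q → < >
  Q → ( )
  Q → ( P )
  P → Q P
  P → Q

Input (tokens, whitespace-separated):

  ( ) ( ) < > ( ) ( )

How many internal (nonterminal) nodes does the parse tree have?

10

[P [Q ( )] [P [Q ( )] [P [Q < >] [P [Q ( )] [P [Q ( )]]]]]]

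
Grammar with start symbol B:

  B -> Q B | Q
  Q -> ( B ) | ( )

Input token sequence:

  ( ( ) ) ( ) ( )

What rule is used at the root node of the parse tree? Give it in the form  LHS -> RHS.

B -> Q B

[B [Q ( [B [Q ( )]] )] [B [Q ( )] [B [Q ( )]]]]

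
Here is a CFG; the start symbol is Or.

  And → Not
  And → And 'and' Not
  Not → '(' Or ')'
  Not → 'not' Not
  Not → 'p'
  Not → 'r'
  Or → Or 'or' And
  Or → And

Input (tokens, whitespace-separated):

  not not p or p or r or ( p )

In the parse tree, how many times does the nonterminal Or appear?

[Or [Or [Or [Or [And [Not not [Not not [Not p]]]]] or [And [Not p]]] or [And [Not r]]] or [And [Not ( [Or [And [Not p]]] )]]]

5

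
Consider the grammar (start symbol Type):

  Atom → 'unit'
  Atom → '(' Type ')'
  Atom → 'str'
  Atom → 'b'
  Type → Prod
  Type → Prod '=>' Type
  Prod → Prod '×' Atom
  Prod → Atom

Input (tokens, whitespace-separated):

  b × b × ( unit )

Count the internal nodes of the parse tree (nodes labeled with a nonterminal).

10

[Type [Prod [Prod [Prod [Atom b]] × [Atom b]] × [Atom ( [Type [Prod [Atom unit]]] )]]]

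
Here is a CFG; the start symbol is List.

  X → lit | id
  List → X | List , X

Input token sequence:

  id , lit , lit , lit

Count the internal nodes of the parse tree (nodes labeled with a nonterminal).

[List [List [List [List [X id]] , [X lit]] , [X lit]] , [X lit]]

8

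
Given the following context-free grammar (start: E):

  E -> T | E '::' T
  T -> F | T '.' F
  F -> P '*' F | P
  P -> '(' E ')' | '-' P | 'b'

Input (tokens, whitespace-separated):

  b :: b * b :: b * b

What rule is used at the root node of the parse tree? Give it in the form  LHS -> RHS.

[E [E [E [T [F [P b]]]] :: [T [F [P b] * [F [P b]]]]] :: [T [F [P b] * [F [P b]]]]]

E -> E '::' T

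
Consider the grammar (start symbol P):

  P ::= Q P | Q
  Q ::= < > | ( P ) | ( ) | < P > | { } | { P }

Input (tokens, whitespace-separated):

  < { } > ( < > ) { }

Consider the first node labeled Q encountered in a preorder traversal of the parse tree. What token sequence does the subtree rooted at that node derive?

< { } >

[P [Q < [P [Q { }]] >] [P [Q ( [P [Q < >]] )] [P [Q { }]]]]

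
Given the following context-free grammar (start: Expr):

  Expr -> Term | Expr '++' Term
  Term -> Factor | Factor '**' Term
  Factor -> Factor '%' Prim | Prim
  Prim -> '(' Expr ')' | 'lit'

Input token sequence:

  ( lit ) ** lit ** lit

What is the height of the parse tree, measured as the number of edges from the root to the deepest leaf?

8

[Expr [Term [Factor [Prim ( [Expr [Term [Factor [Prim lit]]]] )]] ** [Term [Factor [Prim lit]] ** [Term [Factor [Prim lit]]]]]]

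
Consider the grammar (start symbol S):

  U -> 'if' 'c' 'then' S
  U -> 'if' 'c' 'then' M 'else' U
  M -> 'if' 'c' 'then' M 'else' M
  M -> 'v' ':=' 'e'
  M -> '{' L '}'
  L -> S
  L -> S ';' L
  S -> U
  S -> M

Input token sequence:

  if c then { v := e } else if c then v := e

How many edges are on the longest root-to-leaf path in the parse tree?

[S [U if c then [M { [L [S [M v := e]]] }] else [U if c then [S [M v := e]]]]]

6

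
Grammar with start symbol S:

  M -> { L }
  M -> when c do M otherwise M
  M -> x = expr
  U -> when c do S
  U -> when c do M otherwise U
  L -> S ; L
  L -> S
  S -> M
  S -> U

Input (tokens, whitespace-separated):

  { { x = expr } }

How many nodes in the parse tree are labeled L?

2

[S [M { [L [S [M { [L [S [M x = expr]]] }]]] }]]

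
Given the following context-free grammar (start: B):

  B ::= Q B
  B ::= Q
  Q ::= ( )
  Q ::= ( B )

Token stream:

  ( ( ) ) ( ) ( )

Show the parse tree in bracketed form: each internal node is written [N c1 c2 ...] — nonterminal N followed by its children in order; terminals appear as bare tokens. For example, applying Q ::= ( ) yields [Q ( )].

[B [Q ( [B [Q ( )]] )] [B [Q ( )] [B [Q ( )]]]]

B
Q B
( B ) B
( Q ) B
( ( ) ) B
( ( ) ) Q B
( ( ) ) ( ) B
( ( ) ) ( ) Q
( ( ) ) ( ) ( )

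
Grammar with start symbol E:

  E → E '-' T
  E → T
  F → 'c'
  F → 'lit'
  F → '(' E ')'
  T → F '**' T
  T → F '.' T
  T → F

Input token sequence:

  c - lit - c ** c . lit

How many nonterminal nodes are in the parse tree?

[E [E [E [T [F c]]] - [T [F lit]]] - [T [F c] ** [T [F c] . [T [F lit]]]]]

13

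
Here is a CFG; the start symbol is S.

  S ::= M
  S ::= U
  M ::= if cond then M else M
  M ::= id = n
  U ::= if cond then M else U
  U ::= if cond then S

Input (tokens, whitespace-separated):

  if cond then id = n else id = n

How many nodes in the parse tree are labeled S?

[S [M if cond then [M id = n] else [M id = n]]]

1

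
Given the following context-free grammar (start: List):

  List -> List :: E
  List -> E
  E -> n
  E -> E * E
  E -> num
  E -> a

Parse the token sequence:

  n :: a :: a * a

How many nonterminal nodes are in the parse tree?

[List [List [List [E n]] :: [E a]] :: [E [E a] * [E a]]]

8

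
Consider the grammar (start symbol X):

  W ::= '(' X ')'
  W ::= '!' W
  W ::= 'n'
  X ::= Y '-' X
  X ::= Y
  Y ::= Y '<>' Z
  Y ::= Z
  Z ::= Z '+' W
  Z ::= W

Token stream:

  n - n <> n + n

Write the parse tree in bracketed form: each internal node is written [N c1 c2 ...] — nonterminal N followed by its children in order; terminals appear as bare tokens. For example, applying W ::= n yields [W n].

[X [Y [Z [W n]]] - [X [Y [Y [Z [W n]]] <> [Z [Z [W n]] + [W n]]]]]

X
Y - X
Z - X
W - X
n - X
n - Y
n - Y <> Z
n - Z <> Z
n - W <> Z
n - n <> Z
n - n <> Z + W
n - n <> W + W
n - n <> n + W
n - n <> n + n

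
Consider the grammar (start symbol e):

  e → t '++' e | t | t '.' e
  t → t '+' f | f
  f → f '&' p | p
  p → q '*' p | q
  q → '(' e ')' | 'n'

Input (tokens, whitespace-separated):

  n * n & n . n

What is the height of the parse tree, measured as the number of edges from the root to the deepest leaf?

[e [t [f [f [p [q n] * [p [q n]]]] & [p [q n]]]] . [e [t [f [p [q n]]]]]]

7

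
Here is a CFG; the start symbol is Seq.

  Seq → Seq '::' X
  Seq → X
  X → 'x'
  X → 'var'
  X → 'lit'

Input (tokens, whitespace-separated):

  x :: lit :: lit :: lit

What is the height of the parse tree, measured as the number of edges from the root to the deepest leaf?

[Seq [Seq [Seq [Seq [X x]] :: [X lit]] :: [X lit]] :: [X lit]]

5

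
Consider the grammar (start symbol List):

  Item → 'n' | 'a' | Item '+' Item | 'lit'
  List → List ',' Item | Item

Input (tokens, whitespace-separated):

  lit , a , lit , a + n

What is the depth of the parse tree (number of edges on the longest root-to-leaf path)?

5

[List [List [List [List [Item lit]] , [Item a]] , [Item lit]] , [Item [Item a] + [Item n]]]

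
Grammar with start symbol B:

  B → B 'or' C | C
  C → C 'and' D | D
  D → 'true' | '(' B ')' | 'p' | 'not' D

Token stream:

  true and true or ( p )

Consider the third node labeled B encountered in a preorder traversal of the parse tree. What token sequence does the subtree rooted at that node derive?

[B [B [C [C [D true]] and [D true]]] or [C [D ( [B [C [D p]]] )]]]

p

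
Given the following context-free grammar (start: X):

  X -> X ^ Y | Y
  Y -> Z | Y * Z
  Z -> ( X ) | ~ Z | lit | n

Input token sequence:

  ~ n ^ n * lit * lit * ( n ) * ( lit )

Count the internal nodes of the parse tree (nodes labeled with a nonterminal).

21

[X [X [Y [Z ~ [Z n]]]] ^ [Y [Y [Y [Y [Y [Z n]] * [Z lit]] * [Z lit]] * [Z ( [X [Y [Z n]]] )]] * [Z ( [X [Y [Z lit]]] )]]]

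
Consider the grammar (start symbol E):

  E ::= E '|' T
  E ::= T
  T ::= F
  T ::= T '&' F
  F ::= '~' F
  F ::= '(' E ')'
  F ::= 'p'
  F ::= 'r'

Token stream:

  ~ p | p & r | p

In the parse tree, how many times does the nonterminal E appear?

[E [E [E [T [F ~ [F p]]]] | [T [T [F p]] & [F r]]] | [T [F p]]]

3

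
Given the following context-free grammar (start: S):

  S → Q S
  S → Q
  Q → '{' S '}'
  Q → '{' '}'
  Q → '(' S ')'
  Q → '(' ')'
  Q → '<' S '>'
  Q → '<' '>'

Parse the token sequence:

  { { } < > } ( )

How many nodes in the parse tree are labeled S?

4

[S [Q { [S [Q { }] [S [Q < >]]] }] [S [Q ( )]]]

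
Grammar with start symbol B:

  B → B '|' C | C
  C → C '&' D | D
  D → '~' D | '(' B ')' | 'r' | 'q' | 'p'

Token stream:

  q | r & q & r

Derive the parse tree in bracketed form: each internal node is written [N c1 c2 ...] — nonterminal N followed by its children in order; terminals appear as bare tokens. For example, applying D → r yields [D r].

[B [B [C [D q]]] | [C [C [C [D r]] & [D q]] & [D r]]]

B
B | C
C | C
D | C
q | C
q | C & D
q | C & D & D
q | D & D & D
q | r & D & D
q | r & q & D
q | r & q & r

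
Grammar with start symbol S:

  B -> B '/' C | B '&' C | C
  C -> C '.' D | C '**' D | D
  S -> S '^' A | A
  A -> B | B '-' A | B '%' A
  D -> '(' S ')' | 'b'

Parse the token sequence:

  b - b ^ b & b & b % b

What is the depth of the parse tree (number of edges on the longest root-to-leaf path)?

[S [S [A [B [C [D b]]] - [A [B [C [D b]]]]]] ^ [A [B [B [B [C [D b]]] & [C [D b]]] & [C [D b]]] % [A [B [C [D b]]]]]]

7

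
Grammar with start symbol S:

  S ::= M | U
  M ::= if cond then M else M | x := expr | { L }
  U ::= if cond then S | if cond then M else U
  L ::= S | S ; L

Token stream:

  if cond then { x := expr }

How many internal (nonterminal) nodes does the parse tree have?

[S [U if cond then [S [M { [L [S [M x := expr]]] }]]]]

7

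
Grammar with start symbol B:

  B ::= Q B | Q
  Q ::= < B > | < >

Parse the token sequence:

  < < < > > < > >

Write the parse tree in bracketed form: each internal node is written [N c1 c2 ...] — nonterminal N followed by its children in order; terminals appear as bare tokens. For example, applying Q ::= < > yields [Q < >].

[B [Q < [B [Q < [B [Q < >]] >] [B [Q < >]]] >]]

B
Q
< B >
< Q B >
< < B > B >
< < Q > B >
< < < > > B >
< < < > > Q >
< < < > > < > >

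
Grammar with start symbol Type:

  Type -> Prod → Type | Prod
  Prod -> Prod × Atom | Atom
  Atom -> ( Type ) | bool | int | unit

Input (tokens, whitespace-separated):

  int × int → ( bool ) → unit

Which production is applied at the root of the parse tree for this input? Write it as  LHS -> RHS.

[Type [Prod [Prod [Atom int]] × [Atom int]] → [Type [Prod [Atom ( [Type [Prod [Atom bool]]] )]] → [Type [Prod [Atom unit]]]]]

Type -> Prod → Type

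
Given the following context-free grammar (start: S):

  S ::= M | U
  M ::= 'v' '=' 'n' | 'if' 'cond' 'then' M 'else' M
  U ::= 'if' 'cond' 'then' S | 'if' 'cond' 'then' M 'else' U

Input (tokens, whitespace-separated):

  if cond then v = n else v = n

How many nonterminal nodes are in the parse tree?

4

[S [M if cond then [M v = n] else [M v = n]]]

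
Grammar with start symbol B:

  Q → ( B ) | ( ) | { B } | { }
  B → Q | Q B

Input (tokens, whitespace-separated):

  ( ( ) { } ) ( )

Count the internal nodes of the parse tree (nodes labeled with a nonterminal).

[B [Q ( [B [Q ( )] [B [Q { }]]] )] [B [Q ( )]]]

8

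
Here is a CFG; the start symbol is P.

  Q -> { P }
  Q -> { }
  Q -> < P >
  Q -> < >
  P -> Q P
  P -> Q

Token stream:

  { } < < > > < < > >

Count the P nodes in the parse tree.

5

[P [Q { }] [P [Q < [P [Q < >]] >] [P [Q < [P [Q < >]] >]]]]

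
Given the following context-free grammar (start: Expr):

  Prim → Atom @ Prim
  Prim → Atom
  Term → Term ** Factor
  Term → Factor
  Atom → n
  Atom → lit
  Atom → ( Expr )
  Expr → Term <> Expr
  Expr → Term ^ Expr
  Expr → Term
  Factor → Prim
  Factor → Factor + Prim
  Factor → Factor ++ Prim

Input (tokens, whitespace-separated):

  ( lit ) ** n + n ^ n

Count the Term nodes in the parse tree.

4

[Expr [Term [Term [Factor [Prim [Atom ( [Expr [Term [Factor [Prim [Atom lit]]]]] )]]]] ** [Factor [Factor [Prim [Atom n]]] + [Prim [Atom n]]]] ^ [Expr [Term [Factor [Prim [Atom n]]]]]]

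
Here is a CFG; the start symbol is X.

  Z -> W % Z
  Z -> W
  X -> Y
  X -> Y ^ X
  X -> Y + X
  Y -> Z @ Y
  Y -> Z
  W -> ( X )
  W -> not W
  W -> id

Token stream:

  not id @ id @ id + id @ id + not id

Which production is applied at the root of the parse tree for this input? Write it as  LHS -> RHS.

[X [Y [Z [W not [W id]]] @ [Y [Z [W id]] @ [Y [Z [W id]]]]] + [X [Y [Z [W id]] @ [Y [Z [W id]]]] + [X [Y [Z [W not [W id]]]]]]]

X -> Y + X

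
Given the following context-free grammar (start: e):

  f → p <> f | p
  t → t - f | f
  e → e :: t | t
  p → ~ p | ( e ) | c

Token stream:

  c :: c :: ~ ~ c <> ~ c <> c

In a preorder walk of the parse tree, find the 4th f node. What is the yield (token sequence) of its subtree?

~ c <> c

[e [e [e [t [f [p c]]]] :: [t [f [p c]]]] :: [t [f [p ~ [p ~ [p c]]] <> [f [p ~ [p c]] <> [f [p c]]]]]]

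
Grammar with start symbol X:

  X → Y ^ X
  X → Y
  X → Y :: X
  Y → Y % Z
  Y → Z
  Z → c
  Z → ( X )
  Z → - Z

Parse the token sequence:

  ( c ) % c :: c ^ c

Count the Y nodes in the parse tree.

[X [Y [Y [Z ( [X [Y [Z c]]] )]] % [Z c]] :: [X [Y [Z c]] ^ [X [Y [Z c]]]]]

5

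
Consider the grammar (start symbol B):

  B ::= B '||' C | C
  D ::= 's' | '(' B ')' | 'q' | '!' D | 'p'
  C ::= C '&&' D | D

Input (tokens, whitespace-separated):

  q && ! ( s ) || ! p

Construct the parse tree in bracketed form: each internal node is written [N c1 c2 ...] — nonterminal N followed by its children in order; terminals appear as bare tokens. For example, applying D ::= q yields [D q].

B
B || C
C || C
C && D || C
D && D || C
q && D || C
q && ! D || C
q && ! ( B ) || C
q && ! ( C ) || C
q && ! ( D ) || C
q && ! ( s ) || C
q && ! ( s ) || D
q && ! ( s ) || ! D
q && ! ( s ) || ! p

[B [B [C [C [D q]] && [D ! [D ( [B [C [D s]]] )]]]] || [C [D ! [D p]]]]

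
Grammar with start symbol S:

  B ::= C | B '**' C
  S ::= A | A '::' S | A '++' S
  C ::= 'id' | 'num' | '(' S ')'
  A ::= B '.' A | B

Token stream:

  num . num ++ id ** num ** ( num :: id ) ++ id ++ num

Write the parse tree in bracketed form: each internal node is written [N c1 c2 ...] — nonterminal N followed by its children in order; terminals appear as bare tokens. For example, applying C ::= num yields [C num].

[S [A [B [C num]] . [A [B [C num]]]] ++ [S [A [B [B [B [C id]] ** [C num]] ** [C ( [S [A [B [C num]]] :: [S [A [B [C id]]]]] )]]] ++ [S [A [B [C id]]] ++ [S [A [B [C num]]]]]]]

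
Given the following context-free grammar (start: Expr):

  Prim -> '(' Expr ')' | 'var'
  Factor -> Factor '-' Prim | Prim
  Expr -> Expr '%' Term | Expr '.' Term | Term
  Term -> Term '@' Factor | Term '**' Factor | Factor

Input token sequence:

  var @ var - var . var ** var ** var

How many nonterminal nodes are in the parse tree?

[Expr [Expr [Term [Term [Factor [Prim var]]] @ [Factor [Factor [Prim var]] - [Prim var]]]] . [Term [Term [Term [Factor [Prim var]]] ** [Factor [Prim var]]] ** [Factor [Prim var]]]]

19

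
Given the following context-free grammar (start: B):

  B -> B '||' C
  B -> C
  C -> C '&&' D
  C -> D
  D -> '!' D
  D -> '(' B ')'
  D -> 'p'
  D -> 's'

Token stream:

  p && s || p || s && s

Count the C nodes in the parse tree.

[B [B [B [C [C [D p]] && [D s]]] || [C [D p]]] || [C [C [D s]] && [D s]]]

5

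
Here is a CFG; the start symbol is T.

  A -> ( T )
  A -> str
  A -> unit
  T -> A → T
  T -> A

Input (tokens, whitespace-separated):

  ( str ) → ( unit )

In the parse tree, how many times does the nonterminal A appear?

[T [A ( [T [A str]] )] → [T [A ( [T [A unit]] )]]]

4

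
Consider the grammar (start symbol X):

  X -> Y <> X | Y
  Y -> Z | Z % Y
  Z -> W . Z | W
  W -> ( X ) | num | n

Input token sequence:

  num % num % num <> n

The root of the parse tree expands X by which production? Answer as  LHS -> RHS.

[X [Y [Z [W num]] % [Y [Z [W num]] % [Y [Z [W num]]]]] <> [X [Y [Z [W n]]]]]

X -> Y <> X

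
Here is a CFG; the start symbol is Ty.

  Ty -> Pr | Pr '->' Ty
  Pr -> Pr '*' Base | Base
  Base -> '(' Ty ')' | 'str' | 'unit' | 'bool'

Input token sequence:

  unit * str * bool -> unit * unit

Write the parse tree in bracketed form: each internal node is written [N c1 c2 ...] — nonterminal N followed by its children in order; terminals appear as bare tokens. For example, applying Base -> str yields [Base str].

Ty
Pr -> Ty
Pr * Base -> Ty
Pr * Base * Base -> Ty
Base * Base * Base -> Ty
unit * Base * Base -> Ty
unit * str * Base -> Ty
unit * str * bool -> Ty
unit * str * bool -> Pr
unit * str * bool -> Pr * Base
unit * str * bool -> Base * Base
unit * str * bool -> unit * Base
unit * str * bool -> unit * unit

[Ty [Pr [Pr [Pr [Base unit]] * [Base str]] * [Base bool]] -> [Ty [Pr [Pr [Base unit]] * [Base unit]]]]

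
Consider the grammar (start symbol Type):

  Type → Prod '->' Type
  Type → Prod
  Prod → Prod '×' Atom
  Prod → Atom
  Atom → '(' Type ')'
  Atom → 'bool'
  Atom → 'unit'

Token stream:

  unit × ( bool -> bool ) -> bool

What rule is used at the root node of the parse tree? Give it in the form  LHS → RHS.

Type → Prod '->' Type

[Type [Prod [Prod [Atom unit]] × [Atom ( [Type [Prod [Atom bool]] -> [Type [Prod [Atom bool]]]] )]] -> [Type [Prod [Atom bool]]]]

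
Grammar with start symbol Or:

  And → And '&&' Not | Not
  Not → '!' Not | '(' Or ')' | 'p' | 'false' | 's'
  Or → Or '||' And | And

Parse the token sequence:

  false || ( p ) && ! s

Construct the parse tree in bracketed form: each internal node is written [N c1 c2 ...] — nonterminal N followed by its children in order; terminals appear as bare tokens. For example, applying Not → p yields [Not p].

[Or [Or [And [Not false]]] || [And [And [Not ( [Or [And [Not p]]] )]] && [Not ! [Not s]]]]

Or
Or || And
And || And
Not || And
false || And
false || And && Not
false || Not && Not
false || ( Or ) && Not
false || ( And ) && Not
false || ( Not ) && Not
false || ( p ) && Not
false || ( p ) && ! Not
false || ( p ) && ! s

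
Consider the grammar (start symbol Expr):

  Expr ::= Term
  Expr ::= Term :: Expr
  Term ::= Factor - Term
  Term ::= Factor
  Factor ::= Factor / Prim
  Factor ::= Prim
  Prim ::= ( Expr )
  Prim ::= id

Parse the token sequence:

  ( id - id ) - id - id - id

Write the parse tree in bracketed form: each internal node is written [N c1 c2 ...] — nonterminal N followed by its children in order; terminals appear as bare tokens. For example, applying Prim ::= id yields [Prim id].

Expr
Term
Factor - Term
Prim - Term
( Expr ) - Term
( Term ) - Term
( Factor - Term ) - Term
( Prim - Term ) - Term
( id - Term ) - Term
( id - Factor ) - Term
( id - Prim ) - Term
( id - id ) - Term
( id - id ) - Factor - Term
( id - id ) - Prim - Term
( id - id ) - id - Term
( id - id ) - id - Factor - Term
( id - id ) - id - Prim - Term
( id - id ) - id - id - Term
( id - id ) - id - id - Factor
( id - id ) - id - id - Prim
( id - id ) - id - id - id

[Expr [Term [Factor [Prim ( [Expr [Term [Factor [Prim id]] - [Term [Factor [Prim id]]]]] )]] - [Term [Factor [Prim id]] - [Term [Factor [Prim id]] - [Term [Factor [Prim id]]]]]]]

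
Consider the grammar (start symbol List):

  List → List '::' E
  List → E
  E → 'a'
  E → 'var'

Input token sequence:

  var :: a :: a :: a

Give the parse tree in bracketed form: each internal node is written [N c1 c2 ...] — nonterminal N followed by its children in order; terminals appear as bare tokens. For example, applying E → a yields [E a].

List
List :: E
List :: E :: E
List :: E :: E :: E
E :: E :: E :: E
var :: E :: E :: E
var :: a :: E :: E
var :: a :: a :: E
var :: a :: a :: a

[List [List [List [List [E var]] :: [E a]] :: [E a]] :: [E a]]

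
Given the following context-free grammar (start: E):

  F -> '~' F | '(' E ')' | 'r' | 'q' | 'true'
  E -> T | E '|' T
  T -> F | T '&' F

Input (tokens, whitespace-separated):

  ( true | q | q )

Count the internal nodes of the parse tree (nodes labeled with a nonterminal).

[E [T [F ( [E [E [E [T [F true]]] | [T [F q]]] | [T [F q]]] )]]]

12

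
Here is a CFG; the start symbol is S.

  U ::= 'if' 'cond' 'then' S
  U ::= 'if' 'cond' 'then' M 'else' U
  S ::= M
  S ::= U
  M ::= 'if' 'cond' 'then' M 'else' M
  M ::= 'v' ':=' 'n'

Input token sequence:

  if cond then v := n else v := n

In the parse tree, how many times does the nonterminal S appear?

[S [M if cond then [M v := n] else [M v := n]]]

1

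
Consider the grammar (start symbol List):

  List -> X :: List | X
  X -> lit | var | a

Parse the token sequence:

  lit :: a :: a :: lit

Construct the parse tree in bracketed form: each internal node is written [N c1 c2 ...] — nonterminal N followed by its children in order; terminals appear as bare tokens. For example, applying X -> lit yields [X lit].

List
X :: List
lit :: List
lit :: X :: List
lit :: a :: List
lit :: a :: X :: List
lit :: a :: a :: List
lit :: a :: a :: X
lit :: a :: a :: lit

[List [X lit] :: [List [X a] :: [List [X a] :: [List [X lit]]]]]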